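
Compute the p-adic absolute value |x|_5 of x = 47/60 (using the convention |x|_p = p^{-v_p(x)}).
|47/60|_5 = 5

Step 1 — compute v_5(x) by factoring powers of 5 out of the numerator and denominator: v_5(47/60) = -1. Step 2 — apply |x|_p = p^{-v_p(x)} = 5^{1} = 5.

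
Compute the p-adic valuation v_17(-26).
v_17(-26) = 0

v_17(n) is the largest exponent k such that 17^k divides n. Factor out: -26 = -17^0 · 26. (Sign doesn't affect v_p.) So v_17(-26) = 0.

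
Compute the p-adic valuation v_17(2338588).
v_17(2338588) = 4

v_17(n) is the largest exponent k such that 17^k divides n. Factor out: 2338588 = 17^4 · 28. (Sign doesn't affect v_p.) So v_17(2338588) = 4.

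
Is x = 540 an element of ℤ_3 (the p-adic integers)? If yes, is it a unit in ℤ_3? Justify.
x ∈ ℤ_3 but not a unit; v_3(x) = 3 > 0

ℤ_3 = {x ∈ ℚ_3 : v_3(x) ≥ 0} and ℤ_3^× = {x ∈ ℤ_3 : v_3(x) = 0}. Here v_3(540) = v_3(num) − v_3(den) = 3; compare against these criteria.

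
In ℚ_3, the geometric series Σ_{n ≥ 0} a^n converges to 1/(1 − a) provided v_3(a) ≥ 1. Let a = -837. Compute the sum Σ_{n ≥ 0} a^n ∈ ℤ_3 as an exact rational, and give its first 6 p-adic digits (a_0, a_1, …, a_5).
Σ a^n = 1/(1 − a) = 1/838;  first 6 digits = (1, 0, 0, 2, 1, 2)

v_3(a) = 3 ≥ 1, so the series converges in ℤ_3 to 1/(1 − a) = 1/(1 − (-837)) = 1/838. Expand this rational in ℤ_3: compute digits iteratively via d_i = x_i mod 3, x_{i+1} = (x_i − d_i)/3. The first 6 digits are (1, 0, 0, 2, 1, 2).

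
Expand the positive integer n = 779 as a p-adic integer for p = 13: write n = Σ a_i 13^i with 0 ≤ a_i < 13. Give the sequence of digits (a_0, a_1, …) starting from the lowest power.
(a_0, a_1, …) = (12, 7, 4)

Repeated division by 13 gives the digits low-to-high: 779 = 12 + 7·13^1 + 4·13^2. Digit sequence: (12, 7, 4).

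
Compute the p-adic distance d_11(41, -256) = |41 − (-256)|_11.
d_11(41, -256) = 1/11

Step 1 — x − y = 41 − (-256) = 297. Step 2 — v_11(297) = 1 (factor: 297 = (11^1 · 27); the sign does not affect v_p). Step 3 — |x − y|_11 = 11^{-1} = 1/11.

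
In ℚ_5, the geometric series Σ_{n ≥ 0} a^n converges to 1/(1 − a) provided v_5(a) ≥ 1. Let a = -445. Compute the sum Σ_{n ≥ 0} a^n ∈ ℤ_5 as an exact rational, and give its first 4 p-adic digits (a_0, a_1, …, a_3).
Σ a^n = 1/(1 − a) = 1/446;  first 4 digits = (1, 1, 3, 1)

v_5(a) = 1 ≥ 1, so the series converges in ℤ_5 to 1/(1 − a) = 1/(1 − (-445)) = 1/446. Expand this rational in ℤ_5: compute digits iteratively via d_i = x_i mod 5, x_{i+1} = (x_i − d_i)/5. The first 4 digits are (1, 1, 3, 1).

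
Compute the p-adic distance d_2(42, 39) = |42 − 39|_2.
d_2(42, 39) = 1

Step 1 — x − y = 42 − 39 = 3. Step 2 — v_2(3) = 0 (factor: 3 = (2^0 · 3); the sign does not affect v_p). Step 3 — |x − y|_2 = 2^{0} = 1.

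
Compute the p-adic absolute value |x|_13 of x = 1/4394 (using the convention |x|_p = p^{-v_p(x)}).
|1/4394|_13 = 2197

Step 1 — compute v_13(x) by factoring powers of 13 out of the numerator and denominator: v_13(1/4394) = -3. Step 2 — apply |x|_p = p^{-v_p(x)} = 13^{3} = 2197.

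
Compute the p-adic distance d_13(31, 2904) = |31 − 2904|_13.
d_13(31, 2904) = 1/169

Step 1 — x − y = 31 − 2904 = -2873. Step 2 — v_13(-2873) = 2 (factor: -2873 = −(13^2 · 17); the sign does not affect v_p). Step 3 — |x − y|_13 = 13^{-2} = 1/169.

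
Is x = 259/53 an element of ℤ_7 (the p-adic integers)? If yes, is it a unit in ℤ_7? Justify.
x ∈ ℤ_7 but not a unit; v_7(x) = 1 > 0

ℤ_7 = {x ∈ ℚ_7 : v_7(x) ≥ 0} and ℤ_7^× = {x ∈ ℤ_7 : v_7(x) = 0}. Here v_7(259/53) = v_7(num) − v_7(den) = 1; compare against these criteria.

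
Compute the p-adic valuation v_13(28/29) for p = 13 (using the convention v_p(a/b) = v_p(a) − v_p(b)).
v_13(28/29) = 0

Factor powers of 13 from the numerator and denominator of the reduced fraction: 28 = 13^0 · 28 and 29 = 13^0 · 29. Apply v_p(a/b) = v_p(a) − v_p(b): v_13(28/29) = 0 − 0 = 0.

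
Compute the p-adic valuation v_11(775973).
v_11(775973) = 4

v_11(n) is the largest exponent k such that 11^k divides n. Factor out: 775973 = 11^4 · 53. (Sign doesn't affect v_p.) So v_11(775973) = 4.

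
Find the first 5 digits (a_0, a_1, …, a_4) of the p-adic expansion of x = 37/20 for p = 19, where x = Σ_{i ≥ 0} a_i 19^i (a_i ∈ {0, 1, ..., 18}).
(a_0, …, a_4) = (18, 2, 16, 2, 16)

v_19(37/20) = 0 (numerator and denominator both coprime to 19), so x ∈ ℤ_19^×. Compute digits iteratively via a_i = x_i mod 19, x_{i+1} = (x_i − a_i)/19, with x_0 = x:
  x_0 = 37/20;  a_0 = 18;  x_1 = (x_0 − 18)/19 = -17/20
  x_1 = -17/20;  a_1 = 2;  x_2 = (x_1 − 2)/19 = -3/20
  x_2 = -3/20;  a_2 = 16;  x_3 = (x_2 − 16)/19 = -17/20
  x_3 = -17/20;  a_3 = 2;  x_4 = (x_3 − 2)/19 = -3/20
  x_4 = -3/20;  a_4 = 16;  x_5 = (x_4 − 16)/19 = -17/20
Digits: (18, 2, 16, 2, 16).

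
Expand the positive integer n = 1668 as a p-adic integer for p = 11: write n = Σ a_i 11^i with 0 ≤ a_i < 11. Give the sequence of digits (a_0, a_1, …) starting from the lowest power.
(a_0, a_1, …) = (7, 8, 2, 1)

Repeated division by 11 gives the digits low-to-high: 1668 = 7 + 8·11^1 + 2·11^2 + 1·11^3. Digit sequence: (7, 8, 2, 1).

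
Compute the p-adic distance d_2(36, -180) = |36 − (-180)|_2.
d_2(36, -180) = 1/8

Step 1 — x − y = 36 − (-180) = 216. Step 2 — v_2(216) = 3 (factor: 216 = (2^3 · 27); the sign does not affect v_p). Step 3 — |x − y|_2 = 2^{-3} = 1/8.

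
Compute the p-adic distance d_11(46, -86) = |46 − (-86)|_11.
d_11(46, -86) = 1/11

Step 1 — x − y = 46 − (-86) = 132. Step 2 — v_11(132) = 1 (factor: 132 = (11^1 · 12); the sign does not affect v_p). Step 3 — |x − y|_11 = 11^{-1} = 1/11.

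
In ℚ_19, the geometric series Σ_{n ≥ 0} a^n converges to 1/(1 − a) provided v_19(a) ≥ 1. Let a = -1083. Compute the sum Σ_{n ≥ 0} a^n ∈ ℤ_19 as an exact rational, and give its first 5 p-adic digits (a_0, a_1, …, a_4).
Σ a^n = 1/(1 − a) = 1/1084;  first 5 digits = (1, 0, 16, 18, 8)

v_19(a) = 2 ≥ 1, so the series converges in ℤ_19 to 1/(1 − a) = 1/(1 − (-1083)) = 1/1084. Expand this rational in ℤ_19: compute digits iteratively via d_i = x_i mod 19, x_{i+1} = (x_i − d_i)/19. The first 5 digits are (1, 0, 16, 18, 8).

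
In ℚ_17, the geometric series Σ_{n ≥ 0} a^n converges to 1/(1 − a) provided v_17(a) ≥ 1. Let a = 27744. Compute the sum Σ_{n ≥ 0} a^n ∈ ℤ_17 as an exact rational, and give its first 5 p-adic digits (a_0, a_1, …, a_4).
Σ a^n = 1/(1 − a) = -1/27743;  first 5 digits = (1, 0, 11, 5, 2)

v_17(a) = 2 ≥ 1, so the series converges in ℤ_17 to 1/(1 − a) = 1/(1 − 27744) = -1/27743. Expand this rational in ℤ_17: compute digits iteratively via d_i = x_i mod 17, x_{i+1} = (x_i − d_i)/17. The first 5 digits are (1, 0, 11, 5, 2).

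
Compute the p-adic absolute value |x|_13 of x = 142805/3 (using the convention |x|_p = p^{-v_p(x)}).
|142805/3|_13 = 1/28561

Step 1 — compute v_13(x) by factoring powers of 13 out of the numerator and denominator: v_13(142805/3) = 4. Step 2 — apply |x|_p = p^{-v_p(x)} = 13^{-4} = 1/28561.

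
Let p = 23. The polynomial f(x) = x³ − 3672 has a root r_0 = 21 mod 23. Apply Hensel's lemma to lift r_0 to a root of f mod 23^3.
r_2 = 9474 (mod 12167)

Hensel: r_{i+1} = r_i − f(r_i)/f′(r_i) mod 23^{i+2}, where f′(x) = 3x². Iterate:
  r_0 = 21 (mod 23)
  r_1 = 481 (mod 529)
  r_2 = 9474 (mod 12167)
Final: r = 9474 with f(r) ≡ 0 mod 23^3.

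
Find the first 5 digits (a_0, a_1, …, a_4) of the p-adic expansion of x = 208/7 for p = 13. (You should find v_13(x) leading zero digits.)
(a_0, …, a_4) = (0, 6, 9, 3, 9)

v_13(208/7) = 1, so a_0 = ... = a_0 = 0. Factor out: x = 13^1 · u with u = 16/7 a unit in ℤ_13. Expand u iteratively via a_{v+i} = u_i mod 13, u_{i+1} = (u_i − a_{v+i})/13:
  u_0 = 16/7;  a_1 = 6;  u_1 = (u_0 − 6)/13 = -2/7
  u_1 = -2/7;  a_2 = 9;  u_2 = (u_1 − 9)/13 = -5/7
  u_2 = -5/7;  a_3 = 3;  u_3 = (u_2 − 3)/13 = -2/7
  u_3 = -2/7;  a_4 = 9;  u_4 = (u_3 − 9)/13 = -5/7
Digits: (0, 6, 9, 3, 9).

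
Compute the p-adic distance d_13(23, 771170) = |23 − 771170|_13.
d_13(23, 771170) = 1/28561

Step 1 — x − y = 23 − 771170 = -771147. Step 2 — v_13(-771147) = 4 (factor: -771147 = −(13^4 · 27); the sign does not affect v_p). Step 3 — |x − y|_13 = 13^{-4} = 1/28561.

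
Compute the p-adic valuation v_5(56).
v_5(56) = 0

v_5(n) is the largest exponent k such that 5^k divides n. Factor out: 56 = 5^0 · 56. (Sign doesn't affect v_p.) So v_5(56) = 0.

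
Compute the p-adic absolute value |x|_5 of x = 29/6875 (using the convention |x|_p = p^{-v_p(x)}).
|29/6875|_5 = 625

Step 1 — compute v_5(x) by factoring powers of 5 out of the numerator and denominator: v_5(29/6875) = -4. Step 2 — apply |x|_p = p^{-v_p(x)} = 5^{4} = 625.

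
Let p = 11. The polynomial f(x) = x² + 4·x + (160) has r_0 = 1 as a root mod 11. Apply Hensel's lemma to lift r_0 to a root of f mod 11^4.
r_3 = 2454 (mod 14641)

Hensel: r_{i+1} = r_i − f(r_i)·(f′(r_i))^{-1} mod 11^{i+2}, f′(x) = 2x + 4. Iterate:
  r_0 = 1 (mod 11)
  r_1 = 34 (mod 121)
  r_2 = 1123 (mod 1331)
  r_3 = 2454 (mod 14641)
Final: r = 2454 satisfies f(r) ≡ 0 mod 11^4.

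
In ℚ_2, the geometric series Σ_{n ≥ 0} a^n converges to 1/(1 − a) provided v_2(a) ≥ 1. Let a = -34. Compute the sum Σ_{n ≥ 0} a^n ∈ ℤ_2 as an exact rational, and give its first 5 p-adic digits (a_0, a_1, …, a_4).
Σ a^n = 1/(1 − a) = 1/35;  first 5 digits = (1, 1, 0, 1, 0)

v_2(a) = 1 ≥ 1, so the series converges in ℤ_2 to 1/(1 − a) = 1/(1 − (-34)) = 1/35. Expand this rational in ℤ_2: compute digits iteratively via d_i = x_i mod 2, x_{i+1} = (x_i − d_i)/2. The first 5 digits are (1, 1, 0, 1, 0).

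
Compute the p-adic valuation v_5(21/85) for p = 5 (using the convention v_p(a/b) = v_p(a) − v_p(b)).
v_5(21/85) = -1

Factor powers of 5 from the numerator and denominator of the reduced fraction: 21 = 5^0 · 21 and 85 = 5^1 · 17. Apply v_p(a/b) = v_p(a) − v_p(b): v_5(21/85) = 0 − 1 = -1.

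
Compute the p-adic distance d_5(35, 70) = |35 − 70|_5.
d_5(35, 70) = 1/5

Step 1 — x − y = 35 − 70 = -35. Step 2 — v_5(-35) = 1 (factor: -35 = −(5^1 · 7); the sign does not affect v_p). Step 3 — |x − y|_5 = 5^{-1} = 1/5.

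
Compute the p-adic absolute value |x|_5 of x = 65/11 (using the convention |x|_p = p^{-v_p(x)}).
|65/11|_5 = 1/5

Step 1 — compute v_5(x) by factoring powers of 5 out of the numerator and denominator: v_5(65/11) = 1. Step 2 — apply |x|_p = p^{-v_p(x)} = 5^{-1} = 1/5.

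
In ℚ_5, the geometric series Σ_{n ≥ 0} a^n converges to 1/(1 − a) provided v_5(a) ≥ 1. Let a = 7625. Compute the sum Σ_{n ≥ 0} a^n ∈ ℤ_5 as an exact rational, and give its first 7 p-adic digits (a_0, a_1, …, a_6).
Σ a^n = 1/(1 − a) = -1/7624;  first 7 digits = (1, 0, 0, 1, 2, 2, 1)

v_5(a) = 3 ≥ 1, so the series converges in ℤ_5 to 1/(1 − a) = 1/(1 − 7625) = -1/7624. Expand this rational in ℤ_5: compute digits iteratively via d_i = x_i mod 5, x_{i+1} = (x_i − d_i)/5. The first 7 digits are (1, 0, 0, 1, 2, 2, 1).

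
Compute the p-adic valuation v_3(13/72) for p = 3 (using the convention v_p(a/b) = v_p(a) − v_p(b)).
v_3(13/72) = -2

Factor powers of 3 from the numerator and denominator of the reduced fraction: 13 = 3^0 · 13 and 72 = 3^2 · 8. Apply v_p(a/b) = v_p(a) − v_p(b): v_3(13/72) = 0 − 2 = -2.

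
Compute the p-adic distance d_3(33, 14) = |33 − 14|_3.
d_3(33, 14) = 1

Step 1 — x − y = 33 − 14 = 19. Step 2 — v_3(19) = 0 (factor: 19 = (3^0 · 19); the sign does not affect v_p). Step 3 — |x − y|_3 = 3^{0} = 1.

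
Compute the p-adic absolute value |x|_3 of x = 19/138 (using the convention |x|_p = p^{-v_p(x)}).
|19/138|_3 = 3

Step 1 — compute v_3(x) by factoring powers of 3 out of the numerator and denominator: v_3(19/138) = -1. Step 2 — apply |x|_p = p^{-v_p(x)} = 3^{1} = 3.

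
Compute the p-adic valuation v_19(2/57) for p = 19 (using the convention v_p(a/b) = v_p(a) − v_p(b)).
v_19(2/57) = -1

Factor powers of 19 from the numerator and denominator of the reduced fraction: 2 = 19^0 · 2 and 57 = 19^1 · 3. Apply v_p(a/b) = v_p(a) − v_p(b): v_19(2/57) = 0 − 1 = -1.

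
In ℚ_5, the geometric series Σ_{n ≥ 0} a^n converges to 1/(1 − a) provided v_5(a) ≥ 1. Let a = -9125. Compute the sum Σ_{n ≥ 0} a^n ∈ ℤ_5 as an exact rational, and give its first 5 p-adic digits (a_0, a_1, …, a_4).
Σ a^n = 1/(1 − a) = 1/9126;  first 5 digits = (1, 0, 0, 2, 0)

v_5(a) = 3 ≥ 1, so the series converges in ℤ_5 to 1/(1 − a) = 1/(1 − (-9125)) = 1/9126. Expand this rational in ℤ_5: compute digits iteratively via d_i = x_i mod 5, x_{i+1} = (x_i − d_i)/5. The first 5 digits are (1, 0, 0, 2, 0).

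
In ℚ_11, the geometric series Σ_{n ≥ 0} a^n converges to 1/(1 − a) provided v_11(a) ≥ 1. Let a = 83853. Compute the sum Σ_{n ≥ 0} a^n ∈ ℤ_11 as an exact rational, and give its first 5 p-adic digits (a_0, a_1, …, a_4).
Σ a^n = 1/(1 − a) = -1/83852;  first 5 digits = (1, 0, 0, 8, 5)

v_11(a) = 3 ≥ 1, so the series converges in ℤ_11 to 1/(1 − a) = 1/(1 − 83853) = -1/83852. Expand this rational in ℤ_11: compute digits iteratively via d_i = x_i mod 11, x_{i+1} = (x_i − d_i)/11. The first 5 digits are (1, 0, 0, 8, 5).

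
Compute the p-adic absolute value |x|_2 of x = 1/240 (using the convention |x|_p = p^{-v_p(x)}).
|1/240|_2 = 16

Step 1 — compute v_2(x) by factoring powers of 2 out of the numerator and denominator: v_2(1/240) = -4. Step 2 — apply |x|_p = p^{-v_p(x)} = 2^{4} = 16.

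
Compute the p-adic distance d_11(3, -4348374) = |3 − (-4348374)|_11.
d_11(3, -4348374) = 1/161051

Step 1 — x − y = 3 − (-4348374) = 4348377. Step 2 — v_11(4348377) = 5 (factor: 4348377 = (11^5 · 27); the sign does not affect v_p). Step 3 — |x − y|_11 = 11^{-5} = 1/161051.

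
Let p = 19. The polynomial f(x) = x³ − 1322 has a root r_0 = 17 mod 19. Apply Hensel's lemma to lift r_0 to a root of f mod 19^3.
r_2 = 5584 (mod 6859)

Hensel: r_{i+1} = r_i − f(r_i)/f′(r_i) mod 19^{i+2}, where f′(x) = 3x². Iterate:
  r_0 = 17 (mod 19)
  r_1 = 169 (mod 361)
  r_2 = 5584 (mod 6859)
Final: r = 5584 with f(r) ≡ 0 mod 19^3.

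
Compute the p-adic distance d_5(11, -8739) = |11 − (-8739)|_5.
d_5(11, -8739) = 1/625

Step 1 — x − y = 11 − (-8739) = 8750. Step 2 — v_5(8750) = 4 (factor: 8750 = (5^4 · 14); the sign does not affect v_p). Step 3 — |x − y|_5 = 5^{-4} = 1/625.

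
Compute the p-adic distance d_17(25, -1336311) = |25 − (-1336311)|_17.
d_17(25, -1336311) = 1/83521

Step 1 — x − y = 25 − (-1336311) = 1336336. Step 2 — v_17(1336336) = 4 (factor: 1336336 = (17^4 · 16); the sign does not affect v_p). Step 3 — |x − y|_17 = 17^{-4} = 1/83521.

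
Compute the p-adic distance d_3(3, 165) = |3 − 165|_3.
d_3(3, 165) = 1/81

Step 1 — x − y = 3 − 165 = -162. Step 2 — v_3(-162) = 4 (factor: -162 = −(3^4 · 2); the sign does not affect v_p). Step 3 — |x − y|_3 = 3^{-4} = 1/81.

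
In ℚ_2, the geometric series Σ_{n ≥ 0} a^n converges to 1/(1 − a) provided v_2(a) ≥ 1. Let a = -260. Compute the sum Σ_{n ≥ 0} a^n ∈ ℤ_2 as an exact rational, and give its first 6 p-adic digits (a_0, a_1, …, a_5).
Σ a^n = 1/(1 − a) = 1/261;  first 6 digits = (1, 0, 1, 1, 0, 0)

v_2(a) = 2 ≥ 1, so the series converges in ℤ_2 to 1/(1 − a) = 1/(1 − (-260)) = 1/261. Expand this rational in ℤ_2: compute digits iteratively via d_i = x_i mod 2, x_{i+1} = (x_i − d_i)/2. The first 6 digits are (1, 0, 1, 1, 0, 0).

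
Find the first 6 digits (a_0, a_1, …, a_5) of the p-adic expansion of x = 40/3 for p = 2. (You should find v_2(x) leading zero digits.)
(a_0, …, a_5) = (0, 0, 0, 1, 1, 1)

v_2(40/3) = 3, so a_0 = ... = a_2 = 0. Factor out: x = 2^3 · u with u = 5/3 a unit in ℤ_2. Expand u iteratively via a_{v+i} = u_i mod 2, u_{i+1} = (u_i − a_{v+i})/2:
  u_0 = 5/3;  a_3 = 1;  u_1 = (u_0 − 1)/2 = 1/3
  u_1 = 1/3;  a_4 = 1;  u_2 = (u_1 − 1)/2 = -1/3
  u_2 = -1/3;  a_5 = 1;  u_3 = (u_2 − 1)/2 = -2/3
Digits: (0, 0, 0, 1, 1, 1).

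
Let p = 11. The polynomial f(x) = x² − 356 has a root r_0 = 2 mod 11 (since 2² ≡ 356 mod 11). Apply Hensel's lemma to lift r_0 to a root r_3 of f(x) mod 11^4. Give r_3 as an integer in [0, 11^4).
r_3 = 10133 (mod 14641)

Hensel's recurrence: r_{i+1} = r_i − f(r_i)·(f′(r_i))^{-1} mod 11^{i+2}, with f′(x) = 2x. Iterate:
  r_0 = 2 (mod 11)
  r_1 = 90 (mod 121)
  r_2 = 816 (mod 1331)
  r_3 = 10133 (mod 14641)
Final: r_3 = 10133, and one checks f(r_3) ≡ 0 mod 11^4.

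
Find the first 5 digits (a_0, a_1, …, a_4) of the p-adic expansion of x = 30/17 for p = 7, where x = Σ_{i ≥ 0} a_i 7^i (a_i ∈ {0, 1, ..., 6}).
(a_0, …, a_4) = (3, 6, 2, 0, 2)

v_7(30/17) = 0 (numerator and denominator both coprime to 7), so x ∈ ℤ_7^×. Compute digits iteratively via a_i = x_i mod 7, x_{i+1} = (x_i − a_i)/7, with x_0 = x:
  x_0 = 30/17;  a_0 = 3;  x_1 = (x_0 − 3)/7 = -3/17
  x_1 = -3/17;  a_1 = 6;  x_2 = (x_1 − 6)/7 = -15/17
  x_2 = -15/17;  a_2 = 2;  x_3 = (x_2 − 2)/7 = -7/17
  x_3 = -7/17;  a_3 = 0;  x_4 = (x_3 − 0)/7 = -1/17
  x_4 = -1/17;  a_4 = 2;  x_5 = (x_4 − 2)/7 = -5/17
Digits: (3, 6, 2, 0, 2).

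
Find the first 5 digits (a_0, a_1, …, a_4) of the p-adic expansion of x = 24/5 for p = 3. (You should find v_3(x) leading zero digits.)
(a_0, …, a_4) = (0, 1, 2, 0, 1)

v_3(24/5) = 1, so a_0 = ... = a_0 = 0. Factor out: x = 3^1 · u with u = 8/5 a unit in ℤ_3. Expand u iteratively via a_{v+i} = u_i mod 3, u_{i+1} = (u_i − a_{v+i})/3:
  u_0 = 8/5;  a_1 = 1;  u_1 = (u_0 − 1)/3 = 1/5
  u_1 = 1/5;  a_2 = 2;  u_2 = (u_1 − 2)/3 = -3/5
  u_2 = -3/5;  a_3 = 0;  u_3 = (u_2 − 0)/3 = -1/5
  u_3 = -1/5;  a_4 = 1;  u_4 = (u_3 − 1)/3 = -2/5
Digits: (0, 1, 2, 0, 1).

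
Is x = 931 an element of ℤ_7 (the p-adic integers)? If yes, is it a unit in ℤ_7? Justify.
x ∈ ℤ_7 but not a unit; v_7(x) = 2 > 0

ℤ_7 = {x ∈ ℚ_7 : v_7(x) ≥ 0} and ℤ_7^× = {x ∈ ℤ_7 : v_7(x) = 0}. Here v_7(931) = v_7(num) − v_7(den) = 2; compare against these criteria.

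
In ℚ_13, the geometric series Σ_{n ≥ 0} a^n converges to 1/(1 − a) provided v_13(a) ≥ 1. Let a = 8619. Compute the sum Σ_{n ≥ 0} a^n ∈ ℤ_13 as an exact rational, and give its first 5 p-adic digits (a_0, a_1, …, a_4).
Σ a^n = 1/(1 − a) = -1/8618;  first 5 digits = (1, 0, 12, 3, 1)

v_13(a) = 2 ≥ 1, so the series converges in ℤ_13 to 1/(1 − a) = 1/(1 − 8619) = -1/8618. Expand this rational in ℤ_13: compute digits iteratively via d_i = x_i mod 13, x_{i+1} = (x_i − d_i)/13. The first 5 digits are (1, 0, 12, 3, 1).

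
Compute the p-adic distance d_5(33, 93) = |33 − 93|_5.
d_5(33, 93) = 1/5

Step 1 — x − y = 33 − 93 = -60. Step 2 — v_5(-60) = 1 (factor: -60 = −(5^1 · 12); the sign does not affect v_p). Step 3 — |x − y|_5 = 5^{-1} = 1/5.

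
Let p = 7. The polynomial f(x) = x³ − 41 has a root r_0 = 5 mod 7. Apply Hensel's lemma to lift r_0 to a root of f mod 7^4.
r_3 = 2203 (mod 2401)

Hensel: r_{i+1} = r_i − f(r_i)/f′(r_i) mod 7^{i+2}, where f′(x) = 3x². Iterate:
  r_0 = 5 (mod 7)
  r_1 = 47 (mod 49)
  r_2 = 145 (mod 343)
  r_3 = 2203 (mod 2401)
Final: r = 2203 with f(r) ≡ 0 mod 7^4.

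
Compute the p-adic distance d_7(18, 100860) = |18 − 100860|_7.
d_7(18, 100860) = 1/16807

Step 1 — x − y = 18 − 100860 = -100842. Step 2 — v_7(-100842) = 5 (factor: -100842 = −(7^5 · 6); the sign does not affect v_p). Step 3 — |x − y|_7 = 7^{-5} = 1/16807.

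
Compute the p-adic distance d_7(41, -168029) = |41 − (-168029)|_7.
d_7(41, -168029) = 1/16807

Step 1 — x − y = 41 − (-168029) = 168070. Step 2 — v_7(168070) = 5 (factor: 168070 = (7^5 · 10); the sign does not affect v_p). Step 3 — |x − y|_7 = 7^{-5} = 1/16807.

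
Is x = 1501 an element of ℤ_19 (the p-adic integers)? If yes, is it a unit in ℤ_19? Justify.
x ∈ ℤ_19 but not a unit; v_19(x) = 1 > 0

ℤ_19 = {x ∈ ℚ_19 : v_19(x) ≥ 0} and ℤ_19^× = {x ∈ ℤ_19 : v_19(x) = 0}. Here v_19(1501) = v_19(num) − v_19(den) = 1; compare against these criteria.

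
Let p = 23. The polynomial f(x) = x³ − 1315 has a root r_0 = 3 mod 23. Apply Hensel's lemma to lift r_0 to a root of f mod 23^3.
r_2 = 2441 (mod 12167)

Hensel: r_{i+1} = r_i − f(r_i)/f′(r_i) mod 23^{i+2}, where f′(x) = 3x². Iterate:
  r_0 = 3 (mod 23)
  r_1 = 325 (mod 529)
  r_2 = 2441 (mod 12167)
Final: r = 2441 with f(r) ≡ 0 mod 23^3.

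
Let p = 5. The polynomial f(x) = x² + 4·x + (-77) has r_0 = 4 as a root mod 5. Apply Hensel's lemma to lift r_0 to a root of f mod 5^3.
r_2 = 114 (mod 125)

Hensel: r_{i+1} = r_i − f(r_i)·(f′(r_i))^{-1} mod 5^{i+2}, f′(x) = 2x + 4. Iterate:
  r_0 = 4 (mod 5)
  r_1 = 14 (mod 25)
  r_2 = 114 (mod 125)
Final: r = 114 satisfies f(r) ≡ 0 mod 5^3.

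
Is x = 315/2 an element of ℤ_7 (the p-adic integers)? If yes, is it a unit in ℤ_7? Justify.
x ∈ ℤ_7 but not a unit; v_7(x) = 1 > 0

ℤ_7 = {x ∈ ℚ_7 : v_7(x) ≥ 0} and ℤ_7^× = {x ∈ ℤ_7 : v_7(x) = 0}. Here v_7(315/2) = v_7(num) − v_7(den) = 1; compare against these criteria.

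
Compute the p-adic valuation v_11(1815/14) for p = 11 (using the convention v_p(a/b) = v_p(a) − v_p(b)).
v_11(1815/14) = 2

Factor powers of 11 from the numerator and denominator of the reduced fraction: 1815 = 11^2 · 15 and 14 = 11^0 · 14. Apply v_p(a/b) = v_p(a) − v_p(b): v_11(1815/14) = 2 − 0 = 2.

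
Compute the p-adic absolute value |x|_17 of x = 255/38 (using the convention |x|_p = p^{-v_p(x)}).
|255/38|_17 = 1/17

Step 1 — compute v_17(x) by factoring powers of 17 out of the numerator and denominator: v_17(255/38) = 1. Step 2 — apply |x|_p = p^{-v_p(x)} = 17^{-1} = 1/17.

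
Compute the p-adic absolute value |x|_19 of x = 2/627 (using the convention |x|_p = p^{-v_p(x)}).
|2/627|_19 = 19

Step 1 — compute v_19(x) by factoring powers of 19 out of the numerator and denominator: v_19(2/627) = -1. Step 2 — apply |x|_p = p^{-v_p(x)} = 19^{1} = 19.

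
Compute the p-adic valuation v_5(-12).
v_5(-12) = 0

v_5(n) is the largest exponent k such that 5^k divides n. Factor out: -12 = -5^0 · 12. (Sign doesn't affect v_p.) So v_5(-12) = 0.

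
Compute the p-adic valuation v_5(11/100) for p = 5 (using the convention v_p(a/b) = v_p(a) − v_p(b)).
v_5(11/100) = -2

Factor powers of 5 from the numerator and denominator of the reduced fraction: 11 = 5^0 · 11 and 100 = 5^2 · 4. Apply v_p(a/b) = v_p(a) − v_p(b): v_5(11/100) = 0 − 2 = -2.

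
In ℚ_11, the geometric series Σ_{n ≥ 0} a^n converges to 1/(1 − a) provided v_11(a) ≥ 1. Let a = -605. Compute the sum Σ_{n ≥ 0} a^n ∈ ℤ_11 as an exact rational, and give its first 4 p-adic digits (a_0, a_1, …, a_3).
Σ a^n = 1/(1 − a) = 1/606;  first 4 digits = (1, 0, 6, 10)

v_11(a) = 2 ≥ 1, so the series converges in ℤ_11 to 1/(1 − a) = 1/(1 − (-605)) = 1/606. Expand this rational in ℤ_11: compute digits iteratively via d_i = x_i mod 11, x_{i+1} = (x_i − d_i)/11. The first 4 digits are (1, 0, 6, 10).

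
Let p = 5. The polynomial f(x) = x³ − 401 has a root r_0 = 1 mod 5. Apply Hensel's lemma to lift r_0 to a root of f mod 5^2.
r_1 = 1 (mod 25)

Hensel: r_{i+1} = r_i − f(r_i)/f′(r_i) mod 5^{i+2}, where f′(x) = 3x². Iterate:
  r_0 = 1 (mod 5)
  r_1 = 1 (mod 25)
Final: r = 1 with f(r) ≡ 0 mod 5^2.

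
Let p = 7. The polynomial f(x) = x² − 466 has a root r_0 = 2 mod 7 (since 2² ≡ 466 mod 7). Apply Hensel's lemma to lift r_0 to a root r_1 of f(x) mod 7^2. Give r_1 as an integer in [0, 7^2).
r_1 = 44 (mod 49)

Hensel's recurrence: r_{i+1} = r_i − f(r_i)·(f′(r_i))^{-1} mod 7^{i+2}, with f′(x) = 2x. Iterate:
  r_0 = 2 (mod 7)
  r_1 = 44 (mod 49)
Final: r_1 = 44, and one checks f(r_1) ≡ 0 mod 7^2.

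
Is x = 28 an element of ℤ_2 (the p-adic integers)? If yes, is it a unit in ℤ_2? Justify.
x ∈ ℤ_2 but not a unit; v_2(x) = 2 > 0

ℤ_2 = {x ∈ ℚ_2 : v_2(x) ≥ 0} and ℤ_2^× = {x ∈ ℤ_2 : v_2(x) = 0}. Here v_2(28) = v_2(num) − v_2(den) = 2; compare against these criteria.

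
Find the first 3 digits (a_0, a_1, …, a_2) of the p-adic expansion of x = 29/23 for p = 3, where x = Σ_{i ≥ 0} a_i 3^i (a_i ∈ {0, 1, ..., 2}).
(a_0, …, a_2) = (1, 1, 1)

v_3(29/23) = 0 (numerator and denominator both coprime to 3), so x ∈ ℤ_3^×. Compute digits iteratively via a_i = x_i mod 3, x_{i+1} = (x_i − a_i)/3, with x_0 = x:
  x_0 = 29/23;  a_0 = 1;  x_1 = (x_0 − 1)/3 = 2/23
  x_1 = 2/23;  a_1 = 1;  x_2 = (x_1 − 1)/3 = -7/23
  x_2 = -7/23;  a_2 = 1;  x_3 = (x_2 − 1)/3 = -10/23
Digits: (1, 1, 1).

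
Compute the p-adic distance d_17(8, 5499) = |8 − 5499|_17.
d_17(8, 5499) = 1/289

Step 1 — x − y = 8 − 5499 = -5491. Step 2 — v_17(-5491) = 2 (factor: -5491 = −(17^2 · 19); the sign does not affect v_p). Step 3 — |x − y|_17 = 17^{-2} = 1/289.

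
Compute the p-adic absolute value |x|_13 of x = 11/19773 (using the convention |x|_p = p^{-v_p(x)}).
|11/19773|_13 = 2197

Step 1 — compute v_13(x) by factoring powers of 13 out of the numerator and denominator: v_13(11/19773) = -3. Step 2 — apply |x|_p = p^{-v_p(x)} = 13^{3} = 2197.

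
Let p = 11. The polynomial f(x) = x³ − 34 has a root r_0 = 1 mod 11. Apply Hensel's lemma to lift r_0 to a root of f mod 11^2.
r_1 = 12 (mod 121)

Hensel: r_{i+1} = r_i − f(r_i)/f′(r_i) mod 11^{i+2}, where f′(x) = 3x². Iterate:
  r_0 = 1 (mod 11)
  r_1 = 12 (mod 121)
Final: r = 12 with f(r) ≡ 0 mod 11^2.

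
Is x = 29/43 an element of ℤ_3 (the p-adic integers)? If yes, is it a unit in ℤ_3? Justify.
x ∈ ℤ_3^× (unit); v_3(x) = 0

ℤ_3 = {x ∈ ℚ_3 : v_3(x) ≥ 0} and ℤ_3^× = {x ∈ ℤ_3 : v_3(x) = 0}. Here v_3(29/43) = v_3(num) − v_3(den) = 0; compare against these criteria.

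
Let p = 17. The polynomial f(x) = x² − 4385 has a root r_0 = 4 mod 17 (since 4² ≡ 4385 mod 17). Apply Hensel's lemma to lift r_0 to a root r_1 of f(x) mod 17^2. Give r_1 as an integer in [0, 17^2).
r_1 = 225 (mod 289)

Hensel's recurrence: r_{i+1} = r_i − f(r_i)·(f′(r_i))^{-1} mod 17^{i+2}, with f′(x) = 2x. Iterate:
  r_0 = 4 (mod 17)
  r_1 = 225 (mod 289)
Final: r_1 = 225, and one checks f(r_1) ≡ 0 mod 17^2.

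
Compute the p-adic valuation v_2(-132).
v_2(-132) = 2

v_2(n) is the largest exponent k such that 2^k divides n. Factor out: -132 = -2^2 · 33. (Sign doesn't affect v_p.) So v_2(-132) = 2.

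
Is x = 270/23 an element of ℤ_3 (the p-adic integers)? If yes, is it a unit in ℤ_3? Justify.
x ∈ ℤ_3 but not a unit; v_3(x) = 3 > 0

ℤ_3 = {x ∈ ℚ_3 : v_3(x) ≥ 0} and ℤ_3^× = {x ∈ ℤ_3 : v_3(x) = 0}. Here v_3(270/23) = v_3(num) − v_3(den) = 3; compare against these criteria.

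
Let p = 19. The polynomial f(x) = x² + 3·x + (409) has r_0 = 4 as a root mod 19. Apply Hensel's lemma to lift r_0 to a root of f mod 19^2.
r_1 = 194 (mod 361)

Hensel: r_{i+1} = r_i − f(r_i)·(f′(r_i))^{-1} mod 19^{i+2}, f′(x) = 2x + 3. Iterate:
  r_0 = 4 (mod 19)
  r_1 = 194 (mod 361)
Final: r = 194 satisfies f(r) ≡ 0 mod 19^2.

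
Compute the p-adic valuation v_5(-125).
v_5(-125) = 3

v_5(n) is the largest exponent k such that 5^k divides n. Factor out: -125 = -5^3 · 1. (Sign doesn't affect v_p.) So v_5(-125) = 3.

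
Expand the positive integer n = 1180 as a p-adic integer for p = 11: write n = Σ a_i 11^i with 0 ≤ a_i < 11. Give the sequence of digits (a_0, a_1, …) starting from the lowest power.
(a_0, a_1, …) = (3, 8, 9)

Repeated division by 11 gives the digits low-to-high: 1180 = 3 + 8·11^1 + 9·11^2. Digit sequence: (3, 8, 9).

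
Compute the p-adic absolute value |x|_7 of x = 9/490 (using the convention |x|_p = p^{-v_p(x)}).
|9/490|_7 = 49

Step 1 — compute v_7(x) by factoring powers of 7 out of the numerator and denominator: v_7(9/490) = -2. Step 2 — apply |x|_p = p^{-v_p(x)} = 7^{2} = 49.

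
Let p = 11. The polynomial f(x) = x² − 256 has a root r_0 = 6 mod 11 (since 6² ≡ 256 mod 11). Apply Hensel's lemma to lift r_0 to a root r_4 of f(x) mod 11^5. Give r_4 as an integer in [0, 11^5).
r_4 = 161035 (mod 161051)

Hensel's recurrence: r_{i+1} = r_i − f(r_i)·(f′(r_i))^{-1} mod 11^{i+2}, with f′(x) = 2x. Iterate:
  r_0 = 6 (mod 11)
  r_1 = 105 (mod 121)
  r_2 = 1315 (mod 1331)
  r_3 = 14625 (mod 14641)
  r_4 = 161035 (mod 161051)
Final: r_4 = 161035, and one checks f(r_4) ≡ 0 mod 11^5.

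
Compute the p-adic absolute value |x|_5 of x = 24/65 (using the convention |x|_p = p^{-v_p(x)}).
|24/65|_5 = 5

Step 1 — compute v_5(x) by factoring powers of 5 out of the numerator and denominator: v_5(24/65) = -1. Step 2 — apply |x|_p = p^{-v_p(x)} = 5^{1} = 5.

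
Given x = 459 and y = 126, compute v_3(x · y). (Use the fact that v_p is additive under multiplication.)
v_3(57834) = 5

v_p(x) = 3 (factor: 459 = 3^3 · 17); v_p(y) = 2 (factor: 126 = 3^2 · 14). Additivity: v_p(xy) = v_p(x) + v_p(y) = 3 + 2 = 5. (Direct check: xy = 57834 = 3^5 · (238).)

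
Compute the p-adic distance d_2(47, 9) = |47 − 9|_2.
d_2(47, 9) = 1/2

Step 1 — x − y = 47 − 9 = 38. Step 2 — v_2(38) = 1 (factor: 38 = (2^1 · 19); the sign does not affect v_p). Step 3 — |x − y|_2 = 2^{-1} = 1/2.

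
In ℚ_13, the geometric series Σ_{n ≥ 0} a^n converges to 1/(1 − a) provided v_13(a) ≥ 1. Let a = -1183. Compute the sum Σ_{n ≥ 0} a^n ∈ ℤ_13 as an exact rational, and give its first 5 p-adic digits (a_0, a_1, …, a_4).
Σ a^n = 1/(1 − a) = 1/1184;  first 5 digits = (1, 0, 6, 12, 9)

v_13(a) = 2 ≥ 1, so the series converges in ℤ_13 to 1/(1 − a) = 1/(1 − (-1183)) = 1/1184. Expand this rational in ℤ_13: compute digits iteratively via d_i = x_i mod 13, x_{i+1} = (x_i − d_i)/13. The first 5 digits are (1, 0, 6, 12, 9).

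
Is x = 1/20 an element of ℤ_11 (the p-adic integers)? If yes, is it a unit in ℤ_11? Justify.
x ∈ ℤ_11^× (unit); v_11(x) = 0

ℤ_11 = {x ∈ ℚ_11 : v_11(x) ≥ 0} and ℤ_11^× = {x ∈ ℤ_11 : v_11(x) = 0}. Here v_11(1/20) = v_11(num) − v_11(den) = 0; compare against these criteria.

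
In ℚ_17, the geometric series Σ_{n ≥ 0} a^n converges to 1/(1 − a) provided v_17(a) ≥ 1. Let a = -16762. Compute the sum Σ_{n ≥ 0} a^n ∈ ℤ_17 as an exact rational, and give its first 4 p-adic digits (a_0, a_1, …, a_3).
Σ a^n = 1/(1 − a) = 1/16763;  first 4 digits = (1, 0, 10, 13)

v_17(a) = 2 ≥ 1, so the series converges in ℤ_17 to 1/(1 − a) = 1/(1 − (-16762)) = 1/16763. Expand this rational in ℤ_17: compute digits iteratively via d_i = x_i mod 17, x_{i+1} = (x_i − d_i)/17. The first 4 digits are (1, 0, 10, 13).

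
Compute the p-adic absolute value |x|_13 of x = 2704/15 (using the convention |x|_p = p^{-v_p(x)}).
|2704/15|_13 = 1/169

Step 1 — compute v_13(x) by factoring powers of 13 out of the numerator and denominator: v_13(2704/15) = 2. Step 2 — apply |x|_p = p^{-v_p(x)} = 13^{-2} = 1/169.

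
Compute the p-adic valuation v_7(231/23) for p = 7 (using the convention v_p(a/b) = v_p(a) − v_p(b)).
v_7(231/23) = 1

Factor powers of 7 from the numerator and denominator of the reduced fraction: 231 = 7^1 · 33 and 23 = 7^0 · 23. Apply v_p(a/b) = v_p(a) − v_p(b): v_7(231/23) = 1 − 0 = 1.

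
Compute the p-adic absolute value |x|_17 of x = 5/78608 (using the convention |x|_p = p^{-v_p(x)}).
|5/78608|_17 = 4913

Step 1 — compute v_17(x) by factoring powers of 17 out of the numerator and denominator: v_17(5/78608) = -3. Step 2 — apply |x|_p = p^{-v_p(x)} = 17^{3} = 4913.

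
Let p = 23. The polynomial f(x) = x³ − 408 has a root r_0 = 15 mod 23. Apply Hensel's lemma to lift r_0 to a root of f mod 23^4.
r_3 = 24970 (mod 279841)

Hensel: r_{i+1} = r_i − f(r_i)/f′(r_i) mod 23^{i+2}, where f′(x) = 3x². Iterate:
  r_0 = 15 (mod 23)
  r_1 = 107 (mod 529)
  r_2 = 636 (mod 12167)
  r_3 = 24970 (mod 279841)
Final: r = 24970 with f(r) ≡ 0 mod 23^4.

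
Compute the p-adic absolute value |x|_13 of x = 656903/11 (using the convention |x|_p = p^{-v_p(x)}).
|656903/11|_13 = 1/28561

Step 1 — compute v_13(x) by factoring powers of 13 out of the numerator and denominator: v_13(656903/11) = 4. Step 2 — apply |x|_p = p^{-v_p(x)} = 13^{-4} = 1/28561.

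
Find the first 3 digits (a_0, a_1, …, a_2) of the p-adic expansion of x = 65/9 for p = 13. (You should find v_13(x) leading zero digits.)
(a_0, …, a_2) = (0, 2, 10)

v_13(65/9) = 1, so a_0 = ... = a_0 = 0. Factor out: x = 13^1 · u with u = 5/9 a unit in ℤ_13. Expand u iteratively via a_{v+i} = u_i mod 13, u_{i+1} = (u_i − a_{v+i})/13:
  u_0 = 5/9;  a_1 = 2;  u_1 = (u_0 − 2)/13 = -1/9
  u_1 = -1/9;  a_2 = 10;  u_2 = (u_1 − 10)/13 = -7/9
Digits: (0, 2, 10).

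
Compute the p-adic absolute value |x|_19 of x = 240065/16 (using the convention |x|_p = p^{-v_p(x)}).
|240065/16|_19 = 1/6859

Step 1 — compute v_19(x) by factoring powers of 19 out of the numerator and denominator: v_19(240065/16) = 3. Step 2 — apply |x|_p = p^{-v_p(x)} = 19^{-3} = 1/6859.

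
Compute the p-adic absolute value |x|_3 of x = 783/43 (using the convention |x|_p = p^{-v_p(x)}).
|783/43|_3 = 1/27

Step 1 — compute v_3(x) by factoring powers of 3 out of the numerator and denominator: v_3(783/43) = 3. Step 2 — apply |x|_p = p^{-v_p(x)} = 3^{-3} = 1/27.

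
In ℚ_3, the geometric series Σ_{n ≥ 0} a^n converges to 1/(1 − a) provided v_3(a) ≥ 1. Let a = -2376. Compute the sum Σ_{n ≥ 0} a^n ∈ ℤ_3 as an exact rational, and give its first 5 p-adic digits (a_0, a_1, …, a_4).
Σ a^n = 1/(1 − a) = 1/2377;  first 5 digits = (1, 0, 0, 2, 0)

v_3(a) = 3 ≥ 1, so the series converges in ℤ_3 to 1/(1 − a) = 1/(1 − (-2376)) = 1/2377. Expand this rational in ℤ_3: compute digits iteratively via d_i = x_i mod 3, x_{i+1} = (x_i − d_i)/3. The first 5 digits are (1, 0, 0, 2, 0).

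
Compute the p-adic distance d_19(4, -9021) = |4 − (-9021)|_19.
d_19(4, -9021) = 1/361

Step 1 — x − y = 4 − (-9021) = 9025. Step 2 — v_19(9025) = 2 (factor: 9025 = (19^2 · 25); the sign does not affect v_p). Step 3 — |x − y|_19 = 19^{-2} = 1/361.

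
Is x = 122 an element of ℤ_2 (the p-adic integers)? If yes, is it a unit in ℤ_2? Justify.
x ∈ ℤ_2 but not a unit; v_2(x) = 1 > 0

ℤ_2 = {x ∈ ℚ_2 : v_2(x) ≥ 0} and ℤ_2^× = {x ∈ ℤ_2 : v_2(x) = 0}. Here v_2(122) = v_2(num) − v_2(den) = 1; compare against these criteria.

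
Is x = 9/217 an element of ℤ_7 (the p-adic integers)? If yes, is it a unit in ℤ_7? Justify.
x ∉ ℤ_7 (v_7(x) = -1 < 0)

ℤ_7 = {x ∈ ℚ_7 : v_7(x) ≥ 0} and ℤ_7^× = {x ∈ ℤ_7 : v_7(x) = 0}. Here v_7(9/217) = v_7(num) − v_7(den) = -1; compare against these criteria.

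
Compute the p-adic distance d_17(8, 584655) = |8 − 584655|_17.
d_17(8, 584655) = 1/83521

Step 1 — x − y = 8 − 584655 = -584647. Step 2 — v_17(-584647) = 4 (factor: -584647 = −(17^4 · 7); the sign does not affect v_p). Step 3 — |x − y|_17 = 17^{-4} = 1/83521.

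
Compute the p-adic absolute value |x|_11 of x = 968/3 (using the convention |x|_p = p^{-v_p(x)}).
|968/3|_11 = 1/121

Step 1 — compute v_11(x) by factoring powers of 11 out of the numerator and denominator: v_11(968/3) = 2. Step 2 — apply |x|_p = p^{-v_p(x)} = 11^{-2} = 1/121.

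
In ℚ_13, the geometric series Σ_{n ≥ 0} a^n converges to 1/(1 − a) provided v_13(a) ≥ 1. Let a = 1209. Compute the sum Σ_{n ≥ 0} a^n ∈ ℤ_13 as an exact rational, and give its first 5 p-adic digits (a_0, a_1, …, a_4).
Σ a^n = 1/(1 − a) = -1/1208;  first 5 digits = (1, 2, 11, 10, 8)

v_13(a) = 1 ≥ 1, so the series converges in ℤ_13 to 1/(1 − a) = 1/(1 − 1209) = -1/1208. Expand this rational in ℤ_13: compute digits iteratively via d_i = x_i mod 13, x_{i+1} = (x_i − d_i)/13. The first 5 digits are (1, 2, 11, 10, 8).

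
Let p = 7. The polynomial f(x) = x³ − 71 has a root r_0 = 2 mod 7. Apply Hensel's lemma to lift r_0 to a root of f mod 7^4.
r_3 = 926 (mod 2401)

Hensel: r_{i+1} = r_i − f(r_i)/f′(r_i) mod 7^{i+2}, where f′(x) = 3x². Iterate:
  r_0 = 2 (mod 7)
  r_1 = 44 (mod 49)
  r_2 = 240 (mod 343)
  r_3 = 926 (mod 2401)
Final: r = 926 with f(r) ≡ 0 mod 7^4.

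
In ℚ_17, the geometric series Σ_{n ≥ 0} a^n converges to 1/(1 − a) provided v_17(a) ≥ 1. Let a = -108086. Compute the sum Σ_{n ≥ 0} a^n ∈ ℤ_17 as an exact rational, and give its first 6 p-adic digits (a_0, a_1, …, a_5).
Σ a^n = 1/(1 − a) = 1/108087;  first 6 digits = (1, 0, 0, 12, 15, 16)

v_17(a) = 3 ≥ 1, so the series converges in ℤ_17 to 1/(1 − a) = 1/(1 − (-108086)) = 1/108087. Expand this rational in ℤ_17: compute digits iteratively via d_i = x_i mod 17, x_{i+1} = (x_i − d_i)/17. The first 6 digits are (1, 0, 0, 12, 15, 16).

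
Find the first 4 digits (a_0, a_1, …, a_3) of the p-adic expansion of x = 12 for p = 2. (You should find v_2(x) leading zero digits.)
(a_0, …, a_3) = (0, 0, 1, 1)

v_2(12) = 2, so a_0 = ... = a_1 = 0. Factor out: x = 2^2 · u with u = 3 a unit in ℤ_2. Expand u iteratively via a_{v+i} = u_i mod 2, u_{i+1} = (u_i − a_{v+i})/2:
  u_0 = 3;  a_2 = 1;  u_1 = (u_0 − 1)/2 = 1
  u_1 = 1;  a_3 = 1;  u_2 = (u_1 − 1)/2 = 0
Digits: (0, 0, 1, 1).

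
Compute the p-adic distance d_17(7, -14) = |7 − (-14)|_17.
d_17(7, -14) = 1

Step 1 — x − y = 7 − (-14) = 21. Step 2 — v_17(21) = 0 (factor: 21 = (17^0 · 21); the sign does not affect v_p). Step 3 — |x − y|_17 = 17^{0} = 1.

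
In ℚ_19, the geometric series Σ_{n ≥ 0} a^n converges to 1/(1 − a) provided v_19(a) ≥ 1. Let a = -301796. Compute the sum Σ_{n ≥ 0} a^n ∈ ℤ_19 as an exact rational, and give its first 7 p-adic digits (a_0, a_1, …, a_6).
Σ a^n = 1/(1 − a) = 1/301797;  first 7 digits = (1, 0, 0, 13, 16, 18, 16)

v_19(a) = 3 ≥ 1, so the series converges in ℤ_19 to 1/(1 − a) = 1/(1 − (-301796)) = 1/301797. Expand this rational in ℤ_19: compute digits iteratively via d_i = x_i mod 19, x_{i+1} = (x_i − d_i)/19. The first 7 digits are (1, 0, 0, 13, 16, 18, 16).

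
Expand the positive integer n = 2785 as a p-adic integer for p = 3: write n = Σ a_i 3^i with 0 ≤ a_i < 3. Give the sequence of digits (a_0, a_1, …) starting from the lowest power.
(a_0, a_1, …) = (1, 1, 0, 1, 1, 2, 0, 1)

Repeated division by 3 gives the digits low-to-high: 2785 = 1 + 1·3^1 + 1·3^3 + 1·3^4 + 2·3^5 + 1·3^7. Digit sequence: (1, 1, 0, 1, 1, 2, 0, 1).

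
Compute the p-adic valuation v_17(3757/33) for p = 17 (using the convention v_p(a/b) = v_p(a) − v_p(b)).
v_17(3757/33) = 2

Factor powers of 17 from the numerator and denominator of the reduced fraction: 3757 = 17^2 · 13 and 33 = 17^0 · 33. Apply v_p(a/b) = v_p(a) − v_p(b): v_17(3757/33) = 2 − 0 = 2.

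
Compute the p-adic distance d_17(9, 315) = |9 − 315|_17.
d_17(9, 315) = 1/17

Step 1 — x − y = 9 − 315 = -306. Step 2 — v_17(-306) = 1 (factor: -306 = −(17^1 · 18); the sign does not affect v_p). Step 3 — |x − y|_17 = 17^{-1} = 1/17.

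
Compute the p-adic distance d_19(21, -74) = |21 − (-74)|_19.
d_19(21, -74) = 1/19

Step 1 — x − y = 21 − (-74) = 95. Step 2 — v_19(95) = 1 (factor: 95 = (19^1 · 5); the sign does not affect v_p). Step 3 — |x − y|_19 = 19^{-1} = 1/19.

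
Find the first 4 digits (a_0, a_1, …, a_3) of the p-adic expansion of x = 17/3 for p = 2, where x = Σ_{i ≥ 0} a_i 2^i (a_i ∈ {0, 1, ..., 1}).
(a_0, …, a_3) = (1, 1, 0, 1)

v_2(17/3) = 0 (numerator and denominator both coprime to 2), so x ∈ ℤ_2^×. Compute digits iteratively via a_i = x_i mod 2, x_{i+1} = (x_i − a_i)/2, with x_0 = x:
  x_0 = 17/3;  a_0 = 1;  x_1 = (x_0 − 1)/2 = 7/3
  x_1 = 7/3;  a_1 = 1;  x_2 = (x_1 − 1)/2 = 2/3
  x_2 = 2/3;  a_2 = 0;  x_3 = (x_2 − 0)/2 = 1/3
  x_3 = 1/3;  a_3 = 1;  x_4 = (x_3 − 1)/2 = -1/3
Digits: (1, 1, 0, 1).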